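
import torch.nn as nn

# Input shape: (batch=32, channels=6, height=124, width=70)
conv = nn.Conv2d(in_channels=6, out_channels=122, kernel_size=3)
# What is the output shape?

Input shape: (32, 6, 124, 70)
Output shape: (32, 122, 122, 68)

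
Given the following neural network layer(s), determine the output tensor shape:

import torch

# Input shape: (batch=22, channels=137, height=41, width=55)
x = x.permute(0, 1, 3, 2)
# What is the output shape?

Input shape: (22, 137, 41, 55)
Output shape: (22, 137, 55, 41)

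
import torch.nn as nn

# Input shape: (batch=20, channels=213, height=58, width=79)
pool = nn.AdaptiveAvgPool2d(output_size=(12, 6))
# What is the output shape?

Input shape: (20, 213, 58, 79)
Output shape: (20, 213, 12, 6)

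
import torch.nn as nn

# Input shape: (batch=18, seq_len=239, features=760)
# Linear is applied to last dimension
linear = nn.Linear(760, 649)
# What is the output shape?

Input shape: (18, 239, 760)
Output shape: (18, 239, 649)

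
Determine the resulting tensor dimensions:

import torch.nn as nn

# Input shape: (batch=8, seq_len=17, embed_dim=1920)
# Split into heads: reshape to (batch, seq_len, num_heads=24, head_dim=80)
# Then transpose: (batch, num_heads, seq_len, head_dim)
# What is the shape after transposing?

Input shape: (8, 17, 1920)
  -> after reshape: (8, 17, 24, 80)
Output shape: (8, 24, 17, 80)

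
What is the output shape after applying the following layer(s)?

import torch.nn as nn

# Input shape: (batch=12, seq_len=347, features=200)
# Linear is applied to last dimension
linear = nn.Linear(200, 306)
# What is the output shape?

Input shape: (12, 347, 200)
Output shape: (12, 347, 306)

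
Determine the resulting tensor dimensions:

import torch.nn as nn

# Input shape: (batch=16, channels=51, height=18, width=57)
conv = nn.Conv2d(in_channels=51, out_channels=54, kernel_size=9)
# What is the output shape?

Input shape: (16, 51, 18, 57)
Output shape: (16, 54, 10, 49)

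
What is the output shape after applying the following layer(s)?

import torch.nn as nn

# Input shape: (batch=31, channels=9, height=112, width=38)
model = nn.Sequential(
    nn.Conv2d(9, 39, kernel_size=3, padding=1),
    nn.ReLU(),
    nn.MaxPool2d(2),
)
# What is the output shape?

Input shape: (31, 9, 112, 38)
  -> after Conv2d: (31, 39, 112, 38)
  -> after ReLU: (31, 39, 112, 38)
Output shape: (31, 39, 56, 19)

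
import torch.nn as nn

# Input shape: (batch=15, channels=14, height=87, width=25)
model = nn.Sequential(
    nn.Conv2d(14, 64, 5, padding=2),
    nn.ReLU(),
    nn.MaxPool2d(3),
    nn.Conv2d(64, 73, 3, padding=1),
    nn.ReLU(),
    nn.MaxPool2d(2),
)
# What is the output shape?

Input shape: (15, 14, 87, 25)
  -> after first Conv2d: (15, 64, 87, 25)
  -> after first MaxPool2d: (15, 64, 29, 8)
  -> after second Conv2d: (15, 73, 29, 8)
Output shape: (15, 73, 14, 4)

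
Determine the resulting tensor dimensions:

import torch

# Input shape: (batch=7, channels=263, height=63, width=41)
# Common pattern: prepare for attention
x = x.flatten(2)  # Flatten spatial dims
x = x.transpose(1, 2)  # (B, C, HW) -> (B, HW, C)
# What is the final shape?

Input shape: (7, 263, 63, 41)
  -> after flatten(2): (7, 263, 2583)
Output shape: (7, 2583, 263)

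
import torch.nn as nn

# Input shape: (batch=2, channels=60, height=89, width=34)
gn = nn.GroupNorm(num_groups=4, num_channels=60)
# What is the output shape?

Input shape: (2, 60, 89, 34)
Output shape: (2, 60, 89, 34)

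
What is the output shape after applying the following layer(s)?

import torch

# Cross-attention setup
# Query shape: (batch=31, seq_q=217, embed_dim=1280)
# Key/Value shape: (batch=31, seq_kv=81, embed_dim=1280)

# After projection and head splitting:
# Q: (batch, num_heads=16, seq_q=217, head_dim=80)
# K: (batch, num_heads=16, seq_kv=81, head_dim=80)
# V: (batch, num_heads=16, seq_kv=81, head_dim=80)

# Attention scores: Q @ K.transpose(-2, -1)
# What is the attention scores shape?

Input shape: (31, 217, 1280)
Output shape: (31, 16, 217, 81)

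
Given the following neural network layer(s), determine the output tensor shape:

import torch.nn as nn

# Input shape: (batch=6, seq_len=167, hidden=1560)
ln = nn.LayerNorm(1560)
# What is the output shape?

Input shape: (6, 167, 1560)
Output shape: (6, 167, 1560)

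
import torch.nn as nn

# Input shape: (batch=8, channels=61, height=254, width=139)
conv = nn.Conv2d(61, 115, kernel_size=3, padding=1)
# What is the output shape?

Input shape: (8, 61, 254, 139)
Output shape: (8, 115, 254, 139)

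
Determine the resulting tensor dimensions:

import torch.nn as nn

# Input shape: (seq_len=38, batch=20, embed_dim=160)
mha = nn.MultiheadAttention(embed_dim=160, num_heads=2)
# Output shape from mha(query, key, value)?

Input shape: (38, 20, 160)
Output shape: (38, 20, 160)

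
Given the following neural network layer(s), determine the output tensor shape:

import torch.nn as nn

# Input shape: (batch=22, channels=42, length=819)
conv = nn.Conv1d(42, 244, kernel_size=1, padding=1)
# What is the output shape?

Input shape: (22, 42, 819)
Output shape: (22, 244, 821)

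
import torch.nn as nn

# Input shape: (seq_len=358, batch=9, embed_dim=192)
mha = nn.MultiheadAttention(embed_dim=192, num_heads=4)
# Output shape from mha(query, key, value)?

Input shape: (358, 9, 192)
Output shape: (358, 9, 192)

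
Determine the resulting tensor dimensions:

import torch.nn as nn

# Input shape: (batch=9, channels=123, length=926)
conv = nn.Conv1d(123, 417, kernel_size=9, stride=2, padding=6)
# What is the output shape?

Input shape: (9, 123, 926)
Output shape: (9, 417, 465)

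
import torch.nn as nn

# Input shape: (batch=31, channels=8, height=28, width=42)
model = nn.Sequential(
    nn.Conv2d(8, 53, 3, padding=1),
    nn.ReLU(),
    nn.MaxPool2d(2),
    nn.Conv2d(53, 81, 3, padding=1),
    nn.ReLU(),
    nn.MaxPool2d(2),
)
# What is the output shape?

Input shape: (31, 8, 28, 42)
  -> after first Conv2d: (31, 53, 28, 42)
  -> after first MaxPool2d: (31, 53, 14, 21)
  -> after second Conv2d: (31, 81, 14, 21)
Output shape: (31, 81, 7, 10)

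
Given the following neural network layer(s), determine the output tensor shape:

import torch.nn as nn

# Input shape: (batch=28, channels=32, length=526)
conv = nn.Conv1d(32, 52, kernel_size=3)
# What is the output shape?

Input shape: (28, 32, 526)
Output shape: (28, 52, 524)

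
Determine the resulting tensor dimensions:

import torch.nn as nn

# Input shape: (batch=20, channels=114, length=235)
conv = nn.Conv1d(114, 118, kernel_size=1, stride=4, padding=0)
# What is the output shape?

Input shape: (20, 114, 235)
Output shape: (20, 118, 59)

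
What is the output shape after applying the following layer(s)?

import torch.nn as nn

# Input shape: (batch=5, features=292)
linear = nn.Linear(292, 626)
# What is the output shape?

Input shape: (5, 292)
Output shape: (5, 626)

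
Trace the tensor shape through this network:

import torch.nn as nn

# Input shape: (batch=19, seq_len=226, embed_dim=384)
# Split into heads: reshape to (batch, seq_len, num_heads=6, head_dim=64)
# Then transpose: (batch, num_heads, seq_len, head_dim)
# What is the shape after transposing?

Input shape: (19, 226, 384)
  -> after reshape: (19, 226, 6, 64)
Output shape: (19, 6, 226, 64)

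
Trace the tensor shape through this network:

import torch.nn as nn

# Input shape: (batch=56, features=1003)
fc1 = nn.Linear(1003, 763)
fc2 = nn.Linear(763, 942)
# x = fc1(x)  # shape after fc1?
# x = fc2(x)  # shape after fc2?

Input shape: (56, 1003)
  -> after fc1: (56, 763)
Output shape: (56, 942)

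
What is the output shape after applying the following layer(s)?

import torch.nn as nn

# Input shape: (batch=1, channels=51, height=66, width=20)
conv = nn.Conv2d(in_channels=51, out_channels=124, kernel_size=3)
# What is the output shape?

Input shape: (1, 51, 66, 20)
Output shape: (1, 124, 64, 18)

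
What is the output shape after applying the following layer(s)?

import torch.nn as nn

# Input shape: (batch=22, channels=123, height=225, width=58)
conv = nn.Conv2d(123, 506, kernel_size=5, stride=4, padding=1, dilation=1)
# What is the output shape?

Input shape: (22, 123, 225, 58)
Output shape: (22, 506, 56, 14)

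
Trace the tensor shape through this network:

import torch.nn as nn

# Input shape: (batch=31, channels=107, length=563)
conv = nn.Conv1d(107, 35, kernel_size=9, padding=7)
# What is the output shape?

Input shape: (31, 107, 563)
Output shape: (31, 35, 569)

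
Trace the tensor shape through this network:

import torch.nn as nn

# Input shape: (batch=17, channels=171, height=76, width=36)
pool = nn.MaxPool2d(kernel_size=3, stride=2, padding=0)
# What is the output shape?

Input shape: (17, 171, 76, 36)
Output shape: (17, 171, 37, 17)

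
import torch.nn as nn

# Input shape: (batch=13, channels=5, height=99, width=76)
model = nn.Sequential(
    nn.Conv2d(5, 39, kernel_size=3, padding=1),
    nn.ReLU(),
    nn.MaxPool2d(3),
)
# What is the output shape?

Input shape: (13, 5, 99, 76)
  -> after Conv2d: (13, 39, 99, 76)
  -> after ReLU: (13, 39, 99, 76)
Output shape: (13, 39, 33, 25)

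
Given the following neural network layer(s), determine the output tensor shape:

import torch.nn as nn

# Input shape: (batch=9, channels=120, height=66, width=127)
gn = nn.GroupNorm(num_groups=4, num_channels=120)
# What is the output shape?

Input shape: (9, 120, 66, 127)
Output shape: (9, 120, 66, 127)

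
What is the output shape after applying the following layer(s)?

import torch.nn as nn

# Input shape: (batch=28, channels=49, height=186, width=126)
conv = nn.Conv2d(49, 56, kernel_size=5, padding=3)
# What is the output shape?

Input shape: (28, 49, 186, 126)
Output shape: (28, 56, 188, 128)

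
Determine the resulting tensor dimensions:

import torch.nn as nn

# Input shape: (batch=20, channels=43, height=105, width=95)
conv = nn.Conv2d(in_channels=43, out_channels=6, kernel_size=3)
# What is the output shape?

Input shape: (20, 43, 105, 95)
Output shape: (20, 6, 103, 93)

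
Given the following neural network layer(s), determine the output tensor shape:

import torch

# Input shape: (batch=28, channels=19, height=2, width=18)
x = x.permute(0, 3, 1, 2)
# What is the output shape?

Input shape: (28, 19, 2, 18)
Output shape: (28, 18, 19, 2)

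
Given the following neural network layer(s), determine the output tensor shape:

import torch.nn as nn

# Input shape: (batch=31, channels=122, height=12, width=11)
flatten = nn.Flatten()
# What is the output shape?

Input shape: (31, 122, 12, 11)
Output shape: (31, 16104)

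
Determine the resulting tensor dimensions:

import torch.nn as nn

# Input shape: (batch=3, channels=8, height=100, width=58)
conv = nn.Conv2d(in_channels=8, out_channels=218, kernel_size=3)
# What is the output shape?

Input shape: (3, 8, 100, 58)
Output shape: (3, 218, 98, 56)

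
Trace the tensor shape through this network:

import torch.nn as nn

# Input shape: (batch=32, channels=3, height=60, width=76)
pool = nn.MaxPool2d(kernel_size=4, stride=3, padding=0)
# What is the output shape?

Input shape: (32, 3, 60, 76)
Output shape: (32, 3, 19, 25)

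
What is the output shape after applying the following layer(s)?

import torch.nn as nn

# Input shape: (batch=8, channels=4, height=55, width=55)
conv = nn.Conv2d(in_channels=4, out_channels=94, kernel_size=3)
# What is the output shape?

Input shape: (8, 4, 55, 55)
Output shape: (8, 94, 53, 53)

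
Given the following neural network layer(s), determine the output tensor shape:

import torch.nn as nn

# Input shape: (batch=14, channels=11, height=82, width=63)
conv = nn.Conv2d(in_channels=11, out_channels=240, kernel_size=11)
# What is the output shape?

Input shape: (14, 11, 82, 63)
Output shape: (14, 240, 72, 53)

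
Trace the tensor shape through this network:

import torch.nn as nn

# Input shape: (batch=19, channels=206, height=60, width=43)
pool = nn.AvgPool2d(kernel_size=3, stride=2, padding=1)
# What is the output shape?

Input shape: (19, 206, 60, 43)
Output shape: (19, 206, 30, 22)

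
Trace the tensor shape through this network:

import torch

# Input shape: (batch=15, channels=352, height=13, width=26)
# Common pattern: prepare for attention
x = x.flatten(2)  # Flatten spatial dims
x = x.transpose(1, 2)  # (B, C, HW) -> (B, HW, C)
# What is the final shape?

Input shape: (15, 352, 13, 26)
  -> after flatten(2): (15, 352, 338)
Output shape: (15, 338, 352)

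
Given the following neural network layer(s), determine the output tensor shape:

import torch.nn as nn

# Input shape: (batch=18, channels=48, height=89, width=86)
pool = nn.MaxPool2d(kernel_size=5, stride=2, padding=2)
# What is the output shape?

Input shape: (18, 48, 89, 86)
Output shape: (18, 48, 45, 43)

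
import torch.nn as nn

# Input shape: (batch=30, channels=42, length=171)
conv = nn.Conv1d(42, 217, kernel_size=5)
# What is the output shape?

Input shape: (30, 42, 171)
Output shape: (30, 217, 167)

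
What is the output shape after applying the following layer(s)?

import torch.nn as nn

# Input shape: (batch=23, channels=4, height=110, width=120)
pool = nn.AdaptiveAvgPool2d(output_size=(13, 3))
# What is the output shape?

Input shape: (23, 4, 110, 120)
Output shape: (23, 4, 13, 3)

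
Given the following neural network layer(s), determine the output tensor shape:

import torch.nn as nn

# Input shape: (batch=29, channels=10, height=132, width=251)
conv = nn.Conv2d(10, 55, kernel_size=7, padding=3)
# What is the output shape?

Input shape: (29, 10, 132, 251)
Output shape: (29, 55, 132, 251)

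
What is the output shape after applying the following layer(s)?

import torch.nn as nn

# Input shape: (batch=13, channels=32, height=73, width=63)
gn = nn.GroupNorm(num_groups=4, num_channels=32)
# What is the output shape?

Input shape: (13, 32, 73, 63)
Output shape: (13, 32, 73, 63)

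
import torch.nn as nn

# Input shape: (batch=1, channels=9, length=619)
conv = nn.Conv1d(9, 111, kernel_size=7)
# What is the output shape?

Input shape: (1, 9, 619)
Output shape: (1, 111, 613)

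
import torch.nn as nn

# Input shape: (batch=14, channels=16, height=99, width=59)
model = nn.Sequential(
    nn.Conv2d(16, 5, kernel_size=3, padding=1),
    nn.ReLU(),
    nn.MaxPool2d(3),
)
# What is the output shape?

Input shape: (14, 16, 99, 59)
  -> after Conv2d: (14, 5, 99, 59)
  -> after ReLU: (14, 5, 99, 59)
Output shape: (14, 5, 33, 19)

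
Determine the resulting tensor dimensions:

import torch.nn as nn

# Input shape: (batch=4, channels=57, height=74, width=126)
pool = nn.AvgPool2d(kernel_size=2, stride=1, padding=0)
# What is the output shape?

Input shape: (4, 57, 74, 126)
Output shape: (4, 57, 73, 125)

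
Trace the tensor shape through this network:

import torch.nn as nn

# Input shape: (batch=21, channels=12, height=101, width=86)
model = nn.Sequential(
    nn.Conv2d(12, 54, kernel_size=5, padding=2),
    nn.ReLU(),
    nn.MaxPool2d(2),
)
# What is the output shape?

Input shape: (21, 12, 101, 86)
  -> after Conv2d: (21, 54, 101, 86)
  -> after ReLU: (21, 54, 101, 86)
Output shape: (21, 54, 50, 43)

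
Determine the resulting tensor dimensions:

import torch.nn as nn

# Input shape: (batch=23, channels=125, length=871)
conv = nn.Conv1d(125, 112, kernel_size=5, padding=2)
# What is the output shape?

Input shape: (23, 125, 871)
Output shape: (23, 112, 871)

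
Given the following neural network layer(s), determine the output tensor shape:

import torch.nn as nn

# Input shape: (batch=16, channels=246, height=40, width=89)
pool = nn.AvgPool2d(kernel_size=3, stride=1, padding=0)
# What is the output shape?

Input shape: (16, 246, 40, 89)
Output shape: (16, 246, 38, 87)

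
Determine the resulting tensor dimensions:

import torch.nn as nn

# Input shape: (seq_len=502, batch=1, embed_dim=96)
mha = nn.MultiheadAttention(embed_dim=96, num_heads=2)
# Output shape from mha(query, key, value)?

Input shape: (502, 1, 96)
Output shape: (502, 1, 96)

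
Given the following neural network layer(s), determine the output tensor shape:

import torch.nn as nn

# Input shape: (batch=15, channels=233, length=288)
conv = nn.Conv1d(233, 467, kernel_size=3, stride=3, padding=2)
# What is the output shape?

Input shape: (15, 233, 288)
Output shape: (15, 467, 97)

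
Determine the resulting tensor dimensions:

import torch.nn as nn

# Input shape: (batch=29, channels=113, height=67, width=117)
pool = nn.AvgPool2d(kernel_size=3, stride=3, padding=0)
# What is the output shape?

Input shape: (29, 113, 67, 117)
Output shape: (29, 113, 22, 39)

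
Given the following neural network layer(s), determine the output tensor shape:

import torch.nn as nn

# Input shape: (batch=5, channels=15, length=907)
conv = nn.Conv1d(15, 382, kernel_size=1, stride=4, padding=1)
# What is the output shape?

Input shape: (5, 15, 907)
Output shape: (5, 382, 228)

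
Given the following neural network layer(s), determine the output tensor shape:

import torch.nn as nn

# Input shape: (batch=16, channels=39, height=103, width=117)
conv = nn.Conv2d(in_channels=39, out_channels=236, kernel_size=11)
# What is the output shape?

Input shape: (16, 39, 103, 117)
Output shape: (16, 236, 93, 107)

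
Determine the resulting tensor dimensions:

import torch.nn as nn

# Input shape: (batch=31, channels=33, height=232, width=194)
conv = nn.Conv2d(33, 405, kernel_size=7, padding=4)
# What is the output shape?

Input shape: (31, 33, 232, 194)
Output shape: (31, 405, 234, 196)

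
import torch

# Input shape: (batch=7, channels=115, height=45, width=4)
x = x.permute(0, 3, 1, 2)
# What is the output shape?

Input shape: (7, 115, 45, 4)
Output shape: (7, 4, 115, 45)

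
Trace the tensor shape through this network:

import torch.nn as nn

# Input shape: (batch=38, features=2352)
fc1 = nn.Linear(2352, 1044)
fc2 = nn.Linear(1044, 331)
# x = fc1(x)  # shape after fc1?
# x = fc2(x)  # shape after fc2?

Input shape: (38, 2352)
  -> after fc1: (38, 1044)
Output shape: (38, 331)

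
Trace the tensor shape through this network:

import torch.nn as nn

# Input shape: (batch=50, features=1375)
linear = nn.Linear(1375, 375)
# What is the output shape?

Input shape: (50, 1375)
Output shape: (50, 375)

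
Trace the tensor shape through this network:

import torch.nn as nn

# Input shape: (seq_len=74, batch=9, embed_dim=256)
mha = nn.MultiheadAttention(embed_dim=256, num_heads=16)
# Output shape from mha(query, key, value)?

Input shape: (74, 9, 256)
Output shape: (74, 9, 256)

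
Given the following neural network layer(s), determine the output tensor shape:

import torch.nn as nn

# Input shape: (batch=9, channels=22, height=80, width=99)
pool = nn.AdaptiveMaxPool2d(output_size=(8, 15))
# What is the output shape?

Input shape: (9, 22, 80, 99)
Output shape: (9, 22, 8, 15)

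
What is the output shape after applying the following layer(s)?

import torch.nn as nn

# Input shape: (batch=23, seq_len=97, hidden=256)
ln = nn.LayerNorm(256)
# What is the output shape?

Input shape: (23, 97, 256)
Output shape: (23, 97, 256)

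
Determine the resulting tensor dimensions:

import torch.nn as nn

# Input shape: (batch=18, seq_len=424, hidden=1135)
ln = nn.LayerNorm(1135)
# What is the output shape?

Input shape: (18, 424, 1135)
Output shape: (18, 424, 1135)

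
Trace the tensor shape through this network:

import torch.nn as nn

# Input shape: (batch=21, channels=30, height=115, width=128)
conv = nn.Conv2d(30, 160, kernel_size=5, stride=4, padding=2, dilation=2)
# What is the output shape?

Input shape: (21, 30, 115, 128)
Output shape: (21, 160, 28, 31)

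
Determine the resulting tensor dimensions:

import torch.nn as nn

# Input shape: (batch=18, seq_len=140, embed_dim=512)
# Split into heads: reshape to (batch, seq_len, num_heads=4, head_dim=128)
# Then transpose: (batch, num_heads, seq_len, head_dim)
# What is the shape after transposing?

Input shape: (18, 140, 512)
  -> after reshape: (18, 140, 4, 128)
Output shape: (18, 4, 140, 128)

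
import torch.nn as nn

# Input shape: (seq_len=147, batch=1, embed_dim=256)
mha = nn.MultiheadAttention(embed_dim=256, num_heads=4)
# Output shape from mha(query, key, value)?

Input shape: (147, 1, 256)
Output shape: (147, 1, 256)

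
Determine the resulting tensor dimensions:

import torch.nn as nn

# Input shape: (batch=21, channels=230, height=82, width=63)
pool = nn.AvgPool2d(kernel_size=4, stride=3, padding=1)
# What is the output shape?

Input shape: (21, 230, 82, 63)
Output shape: (21, 230, 27, 21)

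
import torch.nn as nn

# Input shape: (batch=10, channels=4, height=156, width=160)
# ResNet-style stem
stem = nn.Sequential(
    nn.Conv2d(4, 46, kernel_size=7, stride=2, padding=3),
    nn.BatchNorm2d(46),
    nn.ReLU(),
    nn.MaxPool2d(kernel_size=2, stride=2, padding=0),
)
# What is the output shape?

Input shape: (10, 4, 156, 160)
  -> after Conv2d 7x7 stride=2: (10, 46, 78, 80)
Output shape: (10, 46, 39, 40)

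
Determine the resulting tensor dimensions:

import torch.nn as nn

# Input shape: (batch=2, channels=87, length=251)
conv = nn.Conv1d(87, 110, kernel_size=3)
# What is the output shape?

Input shape: (2, 87, 251)
Output shape: (2, 110, 249)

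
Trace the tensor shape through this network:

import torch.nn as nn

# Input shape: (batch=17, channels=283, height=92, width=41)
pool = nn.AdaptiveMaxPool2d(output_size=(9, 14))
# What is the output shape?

Input shape: (17, 283, 92, 41)
Output shape: (17, 283, 9, 14)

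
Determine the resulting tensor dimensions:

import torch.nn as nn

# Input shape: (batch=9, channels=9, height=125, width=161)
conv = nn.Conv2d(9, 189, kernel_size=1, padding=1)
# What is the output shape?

Input shape: (9, 9, 125, 161)
Output shape: (9, 189, 127, 163)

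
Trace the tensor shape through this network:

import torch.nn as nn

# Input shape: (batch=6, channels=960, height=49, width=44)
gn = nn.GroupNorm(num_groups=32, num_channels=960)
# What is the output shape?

Input shape: (6, 960, 49, 44)
Output shape: (6, 960, 49, 44)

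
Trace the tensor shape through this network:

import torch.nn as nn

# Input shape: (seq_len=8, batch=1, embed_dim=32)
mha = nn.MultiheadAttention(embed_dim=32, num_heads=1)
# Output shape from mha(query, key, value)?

Input shape: (8, 1, 32)
Output shape: (8, 1, 32)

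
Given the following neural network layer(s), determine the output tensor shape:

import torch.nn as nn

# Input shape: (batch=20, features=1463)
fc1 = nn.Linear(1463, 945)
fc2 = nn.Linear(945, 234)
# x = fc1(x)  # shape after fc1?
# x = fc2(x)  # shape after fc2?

Input shape: (20, 1463)
  -> after fc1: (20, 945)
Output shape: (20, 234)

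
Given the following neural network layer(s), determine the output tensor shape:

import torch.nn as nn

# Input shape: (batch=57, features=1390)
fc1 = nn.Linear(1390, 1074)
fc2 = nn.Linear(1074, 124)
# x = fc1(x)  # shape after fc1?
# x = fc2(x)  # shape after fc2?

Input shape: (57, 1390)
  -> after fc1: (57, 1074)
Output shape: (57, 124)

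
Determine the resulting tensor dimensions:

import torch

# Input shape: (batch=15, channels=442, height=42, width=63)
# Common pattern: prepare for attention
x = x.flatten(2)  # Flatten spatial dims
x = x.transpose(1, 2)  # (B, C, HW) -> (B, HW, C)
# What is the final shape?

Input shape: (15, 442, 42, 63)
  -> after flatten(2): (15, 442, 2646)
Output shape: (15, 2646, 442)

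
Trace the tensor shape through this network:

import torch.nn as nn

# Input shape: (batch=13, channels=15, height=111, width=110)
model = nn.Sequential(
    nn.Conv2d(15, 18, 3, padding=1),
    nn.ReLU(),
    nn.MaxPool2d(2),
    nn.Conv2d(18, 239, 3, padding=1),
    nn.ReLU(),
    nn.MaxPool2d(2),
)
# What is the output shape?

Input shape: (13, 15, 111, 110)
  -> after first Conv2d: (13, 18, 111, 110)
  -> after first MaxPool2d: (13, 18, 55, 55)
  -> after second Conv2d: (13, 239, 55, 55)
Output shape: (13, 239, 27, 27)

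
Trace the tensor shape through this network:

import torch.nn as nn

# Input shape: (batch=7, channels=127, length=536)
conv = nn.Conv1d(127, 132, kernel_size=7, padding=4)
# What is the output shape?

Input shape: (7, 127, 536)
Output shape: (7, 132, 538)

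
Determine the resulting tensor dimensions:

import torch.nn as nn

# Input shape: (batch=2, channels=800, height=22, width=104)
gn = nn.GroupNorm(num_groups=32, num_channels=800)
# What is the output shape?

Input shape: (2, 800, 22, 104)
Output shape: (2, 800, 22, 104)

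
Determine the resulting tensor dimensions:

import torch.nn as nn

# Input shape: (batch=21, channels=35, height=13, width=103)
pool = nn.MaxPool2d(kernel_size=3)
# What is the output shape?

Input shape: (21, 35, 13, 103)
Output shape: (21, 35, 4, 34)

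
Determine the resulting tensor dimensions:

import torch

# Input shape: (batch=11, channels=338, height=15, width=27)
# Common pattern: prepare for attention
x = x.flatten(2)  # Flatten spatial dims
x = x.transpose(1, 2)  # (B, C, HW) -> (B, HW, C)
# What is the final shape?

Input shape: (11, 338, 15, 27)
  -> after flatten(2): (11, 338, 405)
Output shape: (11, 405, 338)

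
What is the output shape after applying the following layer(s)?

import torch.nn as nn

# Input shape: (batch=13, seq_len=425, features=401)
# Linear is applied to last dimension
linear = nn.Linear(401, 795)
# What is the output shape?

Input shape: (13, 425, 401)
Output shape: (13, 425, 795)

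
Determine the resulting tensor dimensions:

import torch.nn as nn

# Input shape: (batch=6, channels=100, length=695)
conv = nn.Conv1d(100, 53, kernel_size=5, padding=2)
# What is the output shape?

Input shape: (6, 100, 695)
Output shape: (6, 53, 695)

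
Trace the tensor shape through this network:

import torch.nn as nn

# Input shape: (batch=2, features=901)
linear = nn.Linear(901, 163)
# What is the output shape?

Input shape: (2, 901)
Output shape: (2, 163)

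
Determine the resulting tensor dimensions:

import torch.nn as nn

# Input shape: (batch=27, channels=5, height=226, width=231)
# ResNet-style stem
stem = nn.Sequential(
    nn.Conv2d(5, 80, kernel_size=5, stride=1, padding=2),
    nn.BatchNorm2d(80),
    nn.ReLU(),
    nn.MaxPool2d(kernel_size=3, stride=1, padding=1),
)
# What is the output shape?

Input shape: (27, 5, 226, 231)
  -> after Conv2d 5x5 stride=1: (27, 80, 226, 231)
Output shape: (27, 80, 226, 231)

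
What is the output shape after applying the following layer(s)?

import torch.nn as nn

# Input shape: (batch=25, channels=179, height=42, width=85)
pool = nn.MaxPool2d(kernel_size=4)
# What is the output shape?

Input shape: (25, 179, 42, 85)
Output shape: (25, 179, 10, 21)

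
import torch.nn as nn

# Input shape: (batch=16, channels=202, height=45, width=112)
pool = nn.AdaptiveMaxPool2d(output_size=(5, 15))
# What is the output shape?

Input shape: (16, 202, 45, 112)
Output shape: (16, 202, 5, 15)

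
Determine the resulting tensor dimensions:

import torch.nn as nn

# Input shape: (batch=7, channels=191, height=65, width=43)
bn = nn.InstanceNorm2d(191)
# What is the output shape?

Input shape: (7, 191, 65, 43)
Output shape: (7, 191, 65, 43)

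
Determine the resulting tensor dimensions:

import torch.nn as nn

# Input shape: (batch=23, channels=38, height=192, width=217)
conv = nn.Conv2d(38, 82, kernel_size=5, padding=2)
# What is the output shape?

Input shape: (23, 38, 192, 217)
Output shape: (23, 82, 192, 217)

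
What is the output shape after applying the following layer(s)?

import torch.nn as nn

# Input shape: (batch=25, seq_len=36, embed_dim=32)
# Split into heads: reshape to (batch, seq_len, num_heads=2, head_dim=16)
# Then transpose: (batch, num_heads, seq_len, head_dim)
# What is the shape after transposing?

Input shape: (25, 36, 32)
  -> after reshape: (25, 36, 2, 16)
Output shape: (25, 2, 36, 16)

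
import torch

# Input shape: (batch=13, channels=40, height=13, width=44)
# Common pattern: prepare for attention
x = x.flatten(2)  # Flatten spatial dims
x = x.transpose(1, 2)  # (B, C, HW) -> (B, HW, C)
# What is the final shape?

Input shape: (13, 40, 13, 44)
  -> after flatten(2): (13, 40, 572)
Output shape: (13, 572, 40)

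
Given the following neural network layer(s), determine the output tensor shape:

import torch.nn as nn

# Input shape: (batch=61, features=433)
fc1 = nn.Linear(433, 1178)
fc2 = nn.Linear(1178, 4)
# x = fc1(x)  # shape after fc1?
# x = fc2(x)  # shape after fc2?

Input shape: (61, 433)
  -> after fc1: (61, 1178)
Output shape: (61, 4)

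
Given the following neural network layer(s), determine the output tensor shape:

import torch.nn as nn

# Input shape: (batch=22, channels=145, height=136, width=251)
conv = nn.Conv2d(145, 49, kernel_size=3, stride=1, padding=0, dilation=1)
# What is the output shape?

Input shape: (22, 145, 136, 251)
Output shape: (22, 49, 134, 249)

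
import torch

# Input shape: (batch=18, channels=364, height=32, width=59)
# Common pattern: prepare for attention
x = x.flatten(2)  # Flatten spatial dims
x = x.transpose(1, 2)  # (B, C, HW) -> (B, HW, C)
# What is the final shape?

Input shape: (18, 364, 32, 59)
  -> after flatten(2): (18, 364, 1888)
Output shape: (18, 1888, 364)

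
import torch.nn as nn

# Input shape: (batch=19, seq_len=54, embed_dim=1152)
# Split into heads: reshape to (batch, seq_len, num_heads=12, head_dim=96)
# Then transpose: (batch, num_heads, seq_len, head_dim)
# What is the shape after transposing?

Input shape: (19, 54, 1152)
  -> after reshape: (19, 54, 12, 96)
Output shape: (19, 12, 54, 96)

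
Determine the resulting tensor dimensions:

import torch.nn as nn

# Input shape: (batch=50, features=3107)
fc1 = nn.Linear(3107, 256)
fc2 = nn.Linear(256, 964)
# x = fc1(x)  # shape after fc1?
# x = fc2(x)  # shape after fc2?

Input shape: (50, 3107)
  -> after fc1: (50, 256)
Output shape: (50, 964)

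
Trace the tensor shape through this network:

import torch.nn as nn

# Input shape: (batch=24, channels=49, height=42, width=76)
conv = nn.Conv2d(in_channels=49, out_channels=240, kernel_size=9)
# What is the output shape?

Input shape: (24, 49, 42, 76)
Output shape: (24, 240, 34, 68)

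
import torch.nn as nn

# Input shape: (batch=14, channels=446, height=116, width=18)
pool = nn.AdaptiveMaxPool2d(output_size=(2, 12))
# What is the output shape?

Input shape: (14, 446, 116, 18)
Output shape: (14, 446, 2, 12)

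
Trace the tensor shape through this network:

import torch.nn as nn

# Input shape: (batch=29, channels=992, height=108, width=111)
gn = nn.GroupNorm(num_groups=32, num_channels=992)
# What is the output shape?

Input shape: (29, 992, 108, 111)
Output shape: (29, 992, 108, 111)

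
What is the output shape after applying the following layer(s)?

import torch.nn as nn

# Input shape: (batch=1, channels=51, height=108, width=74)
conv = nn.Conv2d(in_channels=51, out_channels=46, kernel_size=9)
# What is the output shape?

Input shape: (1, 51, 108, 74)
Output shape: (1, 46, 100, 66)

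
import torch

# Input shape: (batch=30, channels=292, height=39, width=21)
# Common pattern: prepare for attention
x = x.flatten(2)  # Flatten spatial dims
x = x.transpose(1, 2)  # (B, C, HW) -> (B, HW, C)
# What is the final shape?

Input shape: (30, 292, 39, 21)
  -> after flatten(2): (30, 292, 819)
Output shape: (30, 819, 292)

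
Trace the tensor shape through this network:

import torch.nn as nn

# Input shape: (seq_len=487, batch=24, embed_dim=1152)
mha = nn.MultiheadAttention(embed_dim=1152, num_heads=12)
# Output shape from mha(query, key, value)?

Input shape: (487, 24, 1152)
Output shape: (487, 24, 1152)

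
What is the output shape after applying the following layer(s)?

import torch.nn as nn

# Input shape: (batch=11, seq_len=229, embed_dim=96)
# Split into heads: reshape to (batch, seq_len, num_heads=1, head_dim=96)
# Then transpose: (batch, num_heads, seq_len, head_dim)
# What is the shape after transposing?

Input shape: (11, 229, 96)
  -> after reshape: (11, 229, 1, 96)
Output shape: (11, 1, 229, 96)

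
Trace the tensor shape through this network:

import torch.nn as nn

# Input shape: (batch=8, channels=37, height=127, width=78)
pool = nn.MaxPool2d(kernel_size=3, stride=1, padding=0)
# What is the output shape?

Input shape: (8, 37, 127, 78)
Output shape: (8, 37, 125, 76)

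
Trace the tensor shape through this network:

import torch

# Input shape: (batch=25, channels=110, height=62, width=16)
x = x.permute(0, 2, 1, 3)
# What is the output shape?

Input shape: (25, 110, 62, 16)
Output shape: (25, 62, 110, 16)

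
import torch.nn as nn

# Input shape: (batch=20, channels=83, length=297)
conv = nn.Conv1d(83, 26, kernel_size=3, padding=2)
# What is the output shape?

Input shape: (20, 83, 297)
Output shape: (20, 26, 299)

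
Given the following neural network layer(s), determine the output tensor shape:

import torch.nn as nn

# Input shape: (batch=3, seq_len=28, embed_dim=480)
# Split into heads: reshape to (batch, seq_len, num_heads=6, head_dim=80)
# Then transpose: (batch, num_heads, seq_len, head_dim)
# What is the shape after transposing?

Input shape: (3, 28, 480)
  -> after reshape: (3, 28, 6, 80)
Output shape: (3, 6, 28, 80)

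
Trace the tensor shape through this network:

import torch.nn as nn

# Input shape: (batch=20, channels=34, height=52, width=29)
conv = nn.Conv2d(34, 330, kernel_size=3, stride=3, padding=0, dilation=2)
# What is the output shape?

Input shape: (20, 34, 52, 29)
Output shape: (20, 330, 16, 9)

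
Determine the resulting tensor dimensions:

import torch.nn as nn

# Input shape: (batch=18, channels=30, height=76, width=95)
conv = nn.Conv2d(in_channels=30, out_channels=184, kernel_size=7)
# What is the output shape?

Input shape: (18, 30, 76, 95)
Output shape: (18, 184, 70, 89)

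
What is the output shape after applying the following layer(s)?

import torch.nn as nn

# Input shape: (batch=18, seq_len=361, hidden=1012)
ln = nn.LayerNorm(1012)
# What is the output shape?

Input shape: (18, 361, 1012)
Output shape: (18, 361, 1012)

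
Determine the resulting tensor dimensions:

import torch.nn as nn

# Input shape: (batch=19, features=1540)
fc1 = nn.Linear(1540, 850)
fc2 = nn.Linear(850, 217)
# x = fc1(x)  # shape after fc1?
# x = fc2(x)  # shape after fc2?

Input shape: (19, 1540)
  -> after fc1: (19, 850)
Output shape: (19, 217)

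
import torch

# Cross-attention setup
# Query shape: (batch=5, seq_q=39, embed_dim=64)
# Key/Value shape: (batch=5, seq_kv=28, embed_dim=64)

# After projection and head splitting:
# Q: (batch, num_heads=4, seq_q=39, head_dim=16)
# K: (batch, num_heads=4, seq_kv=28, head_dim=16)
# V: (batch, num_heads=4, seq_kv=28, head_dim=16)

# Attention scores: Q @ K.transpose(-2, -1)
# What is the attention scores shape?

Input shape: (5, 39, 64)
Output shape: (5, 4, 39, 28)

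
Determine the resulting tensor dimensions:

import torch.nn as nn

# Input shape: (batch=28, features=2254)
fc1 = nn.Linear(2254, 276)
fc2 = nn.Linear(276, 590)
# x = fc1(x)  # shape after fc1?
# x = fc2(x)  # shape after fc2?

Input shape: (28, 2254)
  -> after fc1: (28, 276)
Output shape: (28, 590)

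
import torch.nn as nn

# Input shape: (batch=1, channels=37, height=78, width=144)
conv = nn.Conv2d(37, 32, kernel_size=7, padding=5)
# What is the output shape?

Input shape: (1, 37, 78, 144)
Output shape: (1, 32, 82, 148)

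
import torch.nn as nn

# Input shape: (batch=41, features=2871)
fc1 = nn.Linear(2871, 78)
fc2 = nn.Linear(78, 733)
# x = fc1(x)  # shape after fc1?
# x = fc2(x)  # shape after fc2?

Input shape: (41, 2871)
  -> after fc1: (41, 78)
Output shape: (41, 733)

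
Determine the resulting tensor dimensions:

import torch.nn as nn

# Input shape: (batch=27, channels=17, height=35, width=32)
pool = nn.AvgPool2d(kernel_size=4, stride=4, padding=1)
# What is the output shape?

Input shape: (27, 17, 35, 32)
Output shape: (27, 17, 9, 8)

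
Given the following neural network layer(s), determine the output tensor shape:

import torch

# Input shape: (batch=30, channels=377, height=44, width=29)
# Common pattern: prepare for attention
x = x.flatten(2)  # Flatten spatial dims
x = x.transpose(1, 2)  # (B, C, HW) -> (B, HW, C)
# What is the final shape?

Input shape: (30, 377, 44, 29)
  -> after flatten(2): (30, 377, 1276)
Output shape: (30, 1276, 377)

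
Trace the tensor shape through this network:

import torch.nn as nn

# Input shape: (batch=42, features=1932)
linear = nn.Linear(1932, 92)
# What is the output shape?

Input shape: (42, 1932)
Output shape: (42, 92)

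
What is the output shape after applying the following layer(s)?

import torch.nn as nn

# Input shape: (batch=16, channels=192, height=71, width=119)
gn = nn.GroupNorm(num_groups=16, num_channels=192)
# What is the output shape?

Input shape: (16, 192, 71, 119)
Output shape: (16, 192, 71, 119)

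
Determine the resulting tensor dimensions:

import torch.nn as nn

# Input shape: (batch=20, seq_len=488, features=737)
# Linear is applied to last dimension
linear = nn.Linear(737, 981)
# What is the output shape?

Input shape: (20, 488, 737)
Output shape: (20, 488, 981)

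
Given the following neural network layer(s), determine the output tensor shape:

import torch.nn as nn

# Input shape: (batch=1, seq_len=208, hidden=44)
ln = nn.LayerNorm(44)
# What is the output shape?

Input shape: (1, 208, 44)
Output shape: (1, 208, 44)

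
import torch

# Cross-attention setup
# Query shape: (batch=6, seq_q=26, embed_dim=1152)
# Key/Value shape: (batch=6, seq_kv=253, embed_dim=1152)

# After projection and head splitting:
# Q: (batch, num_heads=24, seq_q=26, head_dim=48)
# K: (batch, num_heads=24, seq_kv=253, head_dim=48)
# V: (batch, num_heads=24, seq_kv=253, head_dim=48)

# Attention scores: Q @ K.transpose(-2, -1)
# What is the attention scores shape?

Input shape: (6, 26, 1152)
Output shape: (6, 24, 26, 253)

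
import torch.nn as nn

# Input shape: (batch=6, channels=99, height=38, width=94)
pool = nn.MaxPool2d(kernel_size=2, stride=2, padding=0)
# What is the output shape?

Input shape: (6, 99, 38, 94)
Output shape: (6, 99, 19, 47)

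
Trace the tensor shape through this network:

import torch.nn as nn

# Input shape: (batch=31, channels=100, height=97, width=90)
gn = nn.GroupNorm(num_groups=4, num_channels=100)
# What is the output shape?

Input shape: (31, 100, 97, 90)
Output shape: (31, 100, 97, 90)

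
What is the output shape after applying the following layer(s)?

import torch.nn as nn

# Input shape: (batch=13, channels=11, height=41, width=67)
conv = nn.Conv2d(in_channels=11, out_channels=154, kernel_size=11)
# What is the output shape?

Input shape: (13, 11, 41, 67)
Output shape: (13, 154, 31, 57)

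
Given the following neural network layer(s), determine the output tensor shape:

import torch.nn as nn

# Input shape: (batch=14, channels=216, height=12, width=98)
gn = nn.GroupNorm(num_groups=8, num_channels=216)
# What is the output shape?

Input shape: (14, 216, 12, 98)
Output shape: (14, 216, 12, 98)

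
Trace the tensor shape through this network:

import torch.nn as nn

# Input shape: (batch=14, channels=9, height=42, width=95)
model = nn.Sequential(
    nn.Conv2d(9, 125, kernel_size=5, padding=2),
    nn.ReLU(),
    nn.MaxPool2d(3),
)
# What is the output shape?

Input shape: (14, 9, 42, 95)
  -> after Conv2d: (14, 125, 42, 95)
  -> after ReLU: (14, 125, 42, 95)
Output shape: (14, 125, 14, 31)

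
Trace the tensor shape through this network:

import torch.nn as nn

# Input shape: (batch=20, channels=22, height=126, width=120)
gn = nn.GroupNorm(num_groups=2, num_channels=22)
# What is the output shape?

Input shape: (20, 22, 126, 120)
Output shape: (20, 22, 126, 120)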